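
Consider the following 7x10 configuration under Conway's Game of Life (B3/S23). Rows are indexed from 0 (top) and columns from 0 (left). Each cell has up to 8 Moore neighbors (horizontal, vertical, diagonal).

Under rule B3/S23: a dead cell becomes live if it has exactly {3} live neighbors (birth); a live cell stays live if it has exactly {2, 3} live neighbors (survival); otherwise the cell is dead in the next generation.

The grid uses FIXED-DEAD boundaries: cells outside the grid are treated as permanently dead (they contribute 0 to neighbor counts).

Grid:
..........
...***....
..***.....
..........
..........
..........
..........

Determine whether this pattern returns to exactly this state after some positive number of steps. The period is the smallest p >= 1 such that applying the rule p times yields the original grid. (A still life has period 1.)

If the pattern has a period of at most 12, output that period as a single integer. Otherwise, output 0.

Answer: 2

Derivation:
Simulating and comparing each generation to the original:
Gen 0 (original, given above): 6 live cells
Gen 1: 6 live cells, differs from original
Gen 2: 6 live cells, MATCHES original -> period = 2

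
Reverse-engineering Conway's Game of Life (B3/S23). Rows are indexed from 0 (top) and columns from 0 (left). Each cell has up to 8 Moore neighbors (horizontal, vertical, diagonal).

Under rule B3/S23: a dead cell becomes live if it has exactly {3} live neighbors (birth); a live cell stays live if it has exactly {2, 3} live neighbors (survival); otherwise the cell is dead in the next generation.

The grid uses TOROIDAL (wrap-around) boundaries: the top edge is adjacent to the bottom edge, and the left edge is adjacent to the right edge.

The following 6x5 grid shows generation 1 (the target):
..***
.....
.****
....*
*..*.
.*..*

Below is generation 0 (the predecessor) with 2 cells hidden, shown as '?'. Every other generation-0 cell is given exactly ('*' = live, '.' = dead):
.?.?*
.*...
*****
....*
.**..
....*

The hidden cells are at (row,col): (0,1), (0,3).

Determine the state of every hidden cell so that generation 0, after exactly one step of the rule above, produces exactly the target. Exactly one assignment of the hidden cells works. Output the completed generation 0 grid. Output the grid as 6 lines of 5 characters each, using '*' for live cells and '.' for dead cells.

Answer: .*.**
.*...
*****
....*
.**..
....*

Derivation:
Hidden generation-0 cells (in order): (0,1), (0,3).
A hidden cell only influences target cells in its own 3x3 neighborhood. Try each of the 2^2 = 4 assignments, step the completed generation 0 forward once under B3/S23, and compare with the target:
  (0,1)=. (0,3)=. -> step gives (0,0)='*' but target has '.' -> reject
  (0,1)=. (0,3)=* -> step gives (0,0)='*' but target has '.' -> reject
  (0,1)=* (0,3)=. -> step gives (0,2)='.' but target has '*' -> reject
  (0,1)=* (0,3)=* -> step reproduces the target at every cell -> ACCEPT
Unique solution: (0,1)=live, (0,3)=live.
Check: live-neighbor counts of every cell in the completed generation 0:
41322
64655
43333
55553
31132
43442
Applying B3/S23 to generation 0 with these counts gives:
..***
.....
.****
....*
*..*.
.*..*
which matches the target exactly.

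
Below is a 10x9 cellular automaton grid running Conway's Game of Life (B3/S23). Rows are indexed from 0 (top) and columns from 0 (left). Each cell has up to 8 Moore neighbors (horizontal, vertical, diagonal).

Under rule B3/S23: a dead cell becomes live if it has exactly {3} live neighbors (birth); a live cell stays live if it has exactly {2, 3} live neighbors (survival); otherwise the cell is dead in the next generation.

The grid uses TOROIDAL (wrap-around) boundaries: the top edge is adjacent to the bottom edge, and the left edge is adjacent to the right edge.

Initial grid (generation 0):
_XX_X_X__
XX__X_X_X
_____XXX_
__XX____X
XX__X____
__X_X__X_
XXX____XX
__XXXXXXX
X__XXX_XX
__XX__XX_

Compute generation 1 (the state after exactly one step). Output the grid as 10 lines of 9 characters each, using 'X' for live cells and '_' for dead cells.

Simulating step by step:
Generation 0 (given above): 43 live cells
Generation 1: 34 live cells
(generation 1 grid is the final answer)

Answer: ____X_X_X
XXXXX___X
_XXXXXX__
XXXXXXXXX
XX__X___X
__X____X_
X________
_________
XX_______
X________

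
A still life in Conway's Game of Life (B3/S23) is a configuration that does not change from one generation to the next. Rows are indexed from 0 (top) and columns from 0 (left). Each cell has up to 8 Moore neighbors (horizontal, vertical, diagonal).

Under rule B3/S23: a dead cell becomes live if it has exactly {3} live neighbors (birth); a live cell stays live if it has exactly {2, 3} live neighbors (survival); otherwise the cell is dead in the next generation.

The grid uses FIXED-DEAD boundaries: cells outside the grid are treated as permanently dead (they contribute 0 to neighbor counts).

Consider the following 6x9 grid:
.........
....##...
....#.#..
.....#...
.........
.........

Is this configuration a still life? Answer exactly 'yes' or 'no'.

Answer: yes

Derivation:
Compute generation 1 and compare to generation 0 (given above):
Generation 1:
.........
....##...
....#.#..
.....#...
.........
.........
The grids are IDENTICAL -> still life.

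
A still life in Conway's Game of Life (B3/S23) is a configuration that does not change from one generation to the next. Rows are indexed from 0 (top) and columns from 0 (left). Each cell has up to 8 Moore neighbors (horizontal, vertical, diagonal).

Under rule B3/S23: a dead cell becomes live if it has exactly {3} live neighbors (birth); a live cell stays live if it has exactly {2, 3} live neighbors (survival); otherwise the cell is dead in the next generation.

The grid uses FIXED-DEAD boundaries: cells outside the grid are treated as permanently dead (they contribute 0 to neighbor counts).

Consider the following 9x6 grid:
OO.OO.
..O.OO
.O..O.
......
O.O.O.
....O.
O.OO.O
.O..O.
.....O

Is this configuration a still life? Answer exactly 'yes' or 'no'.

Compute generation 1 and compare to generation 0 (given above):
Generation 1:
.OOOOO
O.O..O
...OOO
.O.O..
...O..
..O.OO
.OOO.O
.OOOOO
......
Cell (0,0) differs: gen0=1 vs gen1=0 -> NOT a still life.

Answer: no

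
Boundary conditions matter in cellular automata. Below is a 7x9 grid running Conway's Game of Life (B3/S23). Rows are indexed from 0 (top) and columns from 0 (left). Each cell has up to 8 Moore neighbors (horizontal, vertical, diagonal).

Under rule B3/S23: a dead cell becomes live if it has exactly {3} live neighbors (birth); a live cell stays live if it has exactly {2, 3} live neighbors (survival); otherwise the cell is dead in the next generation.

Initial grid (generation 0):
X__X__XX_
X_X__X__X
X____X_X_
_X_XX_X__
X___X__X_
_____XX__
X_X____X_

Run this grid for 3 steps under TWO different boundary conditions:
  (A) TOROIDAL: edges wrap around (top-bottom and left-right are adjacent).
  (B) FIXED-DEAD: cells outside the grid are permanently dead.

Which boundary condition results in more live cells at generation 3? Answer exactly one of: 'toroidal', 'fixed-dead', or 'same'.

Answer: fixed-dead

Derivation:
Under TOROIDAL boundary, generation 3:
X_XX_X___
X_XX___X_
X______X_
_________
______XX_
__XX_XX_X
X___XX_X_
Population = 21

Under FIXED-DEAD boundary, generation 3:
___X_XXX_
__XXXX__X
X_X_X_X__
_________
XXX_X_X_X
____XX_XX
____XX_X_
Population = 26

Comparison: toroidal=21, fixed-dead=26 -> fixed-dead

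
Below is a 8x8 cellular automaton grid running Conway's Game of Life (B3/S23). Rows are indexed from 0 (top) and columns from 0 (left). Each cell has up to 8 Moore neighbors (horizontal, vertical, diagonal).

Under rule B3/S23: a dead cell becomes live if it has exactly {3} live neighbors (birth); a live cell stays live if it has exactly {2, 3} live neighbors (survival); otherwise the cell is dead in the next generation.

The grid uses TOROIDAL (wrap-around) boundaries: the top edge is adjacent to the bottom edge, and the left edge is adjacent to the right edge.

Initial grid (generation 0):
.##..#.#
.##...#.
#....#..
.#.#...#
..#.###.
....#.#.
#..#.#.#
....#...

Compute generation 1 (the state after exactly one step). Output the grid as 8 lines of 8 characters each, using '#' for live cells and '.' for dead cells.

Answer: ####.##.
..#..###
#.....##
####...#
..#.#.##
........
...#.###
.#####.#

Derivation:
Simulating step by step:
Generation 0 (given above): 23 live cells
Generation 1: 32 live cells
(generation 1 grid is the final answer)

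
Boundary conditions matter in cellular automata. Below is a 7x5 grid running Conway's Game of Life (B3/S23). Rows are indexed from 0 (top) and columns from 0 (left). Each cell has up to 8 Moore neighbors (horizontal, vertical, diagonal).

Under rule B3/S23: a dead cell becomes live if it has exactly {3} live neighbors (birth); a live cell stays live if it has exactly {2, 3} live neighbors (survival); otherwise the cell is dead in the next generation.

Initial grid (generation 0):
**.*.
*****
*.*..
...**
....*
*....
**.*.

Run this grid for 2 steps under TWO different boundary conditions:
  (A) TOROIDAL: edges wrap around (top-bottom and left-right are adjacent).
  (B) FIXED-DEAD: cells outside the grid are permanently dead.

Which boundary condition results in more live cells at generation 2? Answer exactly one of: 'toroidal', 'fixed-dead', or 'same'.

Under TOROIDAL boundary, generation 2:
.....
.....
....*
*..*.
..**.
**...
.....
Population = 7

Under FIXED-DEAD boundary, generation 2:
...**
...**
...**
...**
..***
***..
**...
Population = 16

Comparison: toroidal=7, fixed-dead=16 -> fixed-dead

Answer: fixed-dead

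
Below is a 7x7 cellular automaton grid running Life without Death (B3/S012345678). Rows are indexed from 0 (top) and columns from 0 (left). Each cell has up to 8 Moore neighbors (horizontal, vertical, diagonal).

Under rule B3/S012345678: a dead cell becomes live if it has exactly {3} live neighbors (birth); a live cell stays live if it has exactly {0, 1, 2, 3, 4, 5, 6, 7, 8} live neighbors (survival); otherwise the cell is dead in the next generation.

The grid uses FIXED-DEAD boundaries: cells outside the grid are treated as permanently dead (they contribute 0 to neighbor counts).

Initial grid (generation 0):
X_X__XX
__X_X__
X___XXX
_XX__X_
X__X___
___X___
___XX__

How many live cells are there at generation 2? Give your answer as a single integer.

Simulating step by step:
Generation 0 (given above): 18 live cells
Generation 1: 27 live cells
XXXX_XX
__X_X__
X_X_XXX
XXXX_XX
XX_XX__
__XX___
___XX__
Generation 2: 32 live cells
XXXXXXX
X_X_X__
X_X_XXX
XXXX_XX
XX_XXX_
_XXX___
__XXX__
Population at generation 2: 32

Answer: 32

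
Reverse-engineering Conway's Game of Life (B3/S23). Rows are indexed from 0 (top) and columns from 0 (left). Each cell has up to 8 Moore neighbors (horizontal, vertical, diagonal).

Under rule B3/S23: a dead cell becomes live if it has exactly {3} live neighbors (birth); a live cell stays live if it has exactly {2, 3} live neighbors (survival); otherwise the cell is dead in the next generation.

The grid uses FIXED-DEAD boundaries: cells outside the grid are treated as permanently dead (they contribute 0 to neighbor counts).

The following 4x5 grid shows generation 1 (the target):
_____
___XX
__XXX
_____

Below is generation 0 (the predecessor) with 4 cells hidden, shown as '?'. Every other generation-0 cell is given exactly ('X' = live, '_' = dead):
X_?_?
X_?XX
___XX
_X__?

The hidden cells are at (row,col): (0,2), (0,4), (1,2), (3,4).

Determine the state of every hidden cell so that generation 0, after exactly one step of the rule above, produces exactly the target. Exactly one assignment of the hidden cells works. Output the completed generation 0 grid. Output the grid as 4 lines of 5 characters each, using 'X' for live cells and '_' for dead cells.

Answer: X____
X__XX
___XX
_X___

Derivation:
Hidden generation-0 cells (in order): (0,2), (0,4), (1,2), (3,4).
A hidden cell only influences target cells in its own 3x3 neighborhood. Try each of the 2^4 = 16 assignments, step the completed generation 0 forward once under B3/S23, and compare with the target:
  (0,2)=_ (0,4)=_ (1,2)=_ (3,4)=_ -> step reproduces the target at every cell -> ACCEPT
  (0,2)=_ (0,4)=_ (1,2)=_ (3,4)=X -> step gives (2,3)='_' but target has 'X' -> reject
  (0,2)=_ (0,4)=_ (1,2)=X (3,4)=_ -> step gives (0,1)='X' but target has '_' -> reject
  (0,2)=_ (0,4)=_ (1,2)=X (3,4)=X -> step gives (0,1)='X' but target has '_' -> reject
  (0,2)=_ (0,4)=X (1,2)=_ (3,4)=_ -> step gives (0,3)='X' but target has '_' -> reject
  (0,2)=_ (0,4)=X (1,2)=_ (3,4)=X -> step gives (0,3)='X' but target has '_' -> reject
  (0,2)=_ (0,4)=X (1,2)=X (3,4)=_ -> step gives (0,1)='X' but target has '_' -> reject
  (0,2)=_ (0,4)=X (1,2)=X (3,4)=X -> step gives (0,1)='X' but target has '_' -> reject
  (0,2)=X (0,4)=_ (1,2)=_ (3,4)=_ -> step gives (0,1)='X' but target has '_' -> reject
  (0,2)=X (0,4)=_ (1,2)=_ (3,4)=X -> step gives (0,1)='X' but target has '_' -> reject
  (0,2)=X (0,4)=_ (1,2)=X (3,4)=_ -> step gives (0,2)='X' but target has '_' -> reject
  (0,2)=X (0,4)=_ (1,2)=X (3,4)=X -> step gives (0,2)='X' but target has '_' -> reject
  (0,2)=X (0,4)=X (1,2)=_ (3,4)=_ -> step gives (0,1)='X' but target has '_' -> reject
  (0,2)=X (0,4)=X (1,2)=_ (3,4)=X -> step gives (0,1)='X' but target has '_' -> reject
  (0,2)=X (0,4)=X (1,2)=X (3,4)=_ -> step gives (0,2)='X' but target has '_' -> reject
  (0,2)=X (0,4)=X (1,2)=X (3,4)=X -> step gives (0,2)='X' but target has '_' -> reject
Unique solution: (0,2)=dead, (0,4)=dead, (1,2)=dead, (3,4)=dead.
Check: live-neighbor counts of every cell in the completed generation 0:
12122
12233
22333
10222
Applying B3/S23 to generation 0 with these counts gives:
_____
___XX
__XXX
_____
which matches the target exactly.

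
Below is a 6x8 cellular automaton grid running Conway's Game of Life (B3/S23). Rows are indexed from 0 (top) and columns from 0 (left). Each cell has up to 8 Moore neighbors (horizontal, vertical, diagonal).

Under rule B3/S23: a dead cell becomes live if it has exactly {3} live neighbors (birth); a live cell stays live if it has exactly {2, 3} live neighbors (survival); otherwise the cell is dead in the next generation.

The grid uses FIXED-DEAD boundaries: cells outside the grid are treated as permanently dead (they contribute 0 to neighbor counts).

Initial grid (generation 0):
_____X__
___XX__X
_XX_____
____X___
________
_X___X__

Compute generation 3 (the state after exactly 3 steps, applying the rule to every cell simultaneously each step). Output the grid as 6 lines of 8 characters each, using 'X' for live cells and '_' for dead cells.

Answer: ___XXX__
____XX__
____XX__
________
________
________

Derivation:
Simulating step by step:
Generation 0 (given above): 9 live cells
Generation 1: 6 live cells
____X___
__XXX___
__X_X___
________
________
________
Generation 2: 6 live cells
____X___
__X_XX__
__X_X___
________
________
________
Generation 3: 7 live cells
(generation 3 grid is the final answer)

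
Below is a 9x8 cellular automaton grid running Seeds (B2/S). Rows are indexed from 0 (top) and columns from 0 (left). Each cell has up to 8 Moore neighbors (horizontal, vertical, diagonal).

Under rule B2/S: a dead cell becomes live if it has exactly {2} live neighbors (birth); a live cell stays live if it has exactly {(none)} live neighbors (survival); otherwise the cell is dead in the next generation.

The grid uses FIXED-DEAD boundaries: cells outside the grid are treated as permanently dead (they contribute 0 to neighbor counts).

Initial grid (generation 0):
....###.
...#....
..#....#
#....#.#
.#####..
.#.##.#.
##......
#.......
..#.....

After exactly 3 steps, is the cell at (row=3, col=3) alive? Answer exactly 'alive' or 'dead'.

Simulating step by step:
Generation 0 (given above): 22 live cells
Generation 1: 12 live cells
...#....
..#....#
.#.##...
........
.......#
........
...###..
..#.....
.#......
Generation 2: 12 live cells
..#.....
.#......
........
..###...
........
...#.##.
..#.....
.#...#..
..#.....
Generation 3: 11 live cells
.#......
..#.....
.#..#...
........
......#.
..#.#...
.#.#....
...#....
.#......

Cell (3,3) at generation 3: 0 -> dead

Answer: dead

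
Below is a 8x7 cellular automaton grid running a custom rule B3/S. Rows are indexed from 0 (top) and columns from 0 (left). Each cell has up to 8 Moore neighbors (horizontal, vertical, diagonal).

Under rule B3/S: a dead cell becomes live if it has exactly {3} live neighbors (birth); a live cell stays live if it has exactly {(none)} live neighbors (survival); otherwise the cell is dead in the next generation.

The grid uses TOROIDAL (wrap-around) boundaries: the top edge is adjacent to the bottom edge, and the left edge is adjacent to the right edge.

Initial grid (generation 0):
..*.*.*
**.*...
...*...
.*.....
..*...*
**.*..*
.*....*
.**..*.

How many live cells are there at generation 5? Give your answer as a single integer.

Answer: 0

Derivation:
Simulating step by step:
Generation 0 (given above): 19 live cells
Generation 1: 9 live cells
.....*.
....*..
**.....
..*....
.......
.....*.
.....*.
...*..*
Generation 2: 6 live cells
....*..
.......
.......
.*.....
.......
.......
....*.*
....**.
Generation 3: 2 live cells
.....*.
.......
.......
.......
.......
.......
.......
...*...
Generation 4: 0 live cells
.......
.......
.......
.......
.......
.......
.......
.......
Generation 5: 0 live cells
.......
.......
.......
.......
.......
.......
.......
.......
Population at generation 5: 0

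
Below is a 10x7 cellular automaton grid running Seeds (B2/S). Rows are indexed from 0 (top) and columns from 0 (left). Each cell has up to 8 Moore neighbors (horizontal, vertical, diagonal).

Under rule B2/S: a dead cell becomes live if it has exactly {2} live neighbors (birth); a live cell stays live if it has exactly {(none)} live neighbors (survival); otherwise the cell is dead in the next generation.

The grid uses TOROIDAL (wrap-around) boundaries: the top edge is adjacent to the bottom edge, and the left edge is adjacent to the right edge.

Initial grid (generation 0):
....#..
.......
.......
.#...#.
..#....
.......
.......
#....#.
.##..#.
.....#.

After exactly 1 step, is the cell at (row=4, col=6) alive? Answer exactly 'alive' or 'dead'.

Simulating step by step:
Generation 0 (given above): 10 live cells
Generation 1: 11 live cells
.....#.
.......
.......
..#....
.#.....
.......
......#
..#.#..
#......
.###..#

Cell (4,6) at generation 1: 0 -> dead

Answer: dead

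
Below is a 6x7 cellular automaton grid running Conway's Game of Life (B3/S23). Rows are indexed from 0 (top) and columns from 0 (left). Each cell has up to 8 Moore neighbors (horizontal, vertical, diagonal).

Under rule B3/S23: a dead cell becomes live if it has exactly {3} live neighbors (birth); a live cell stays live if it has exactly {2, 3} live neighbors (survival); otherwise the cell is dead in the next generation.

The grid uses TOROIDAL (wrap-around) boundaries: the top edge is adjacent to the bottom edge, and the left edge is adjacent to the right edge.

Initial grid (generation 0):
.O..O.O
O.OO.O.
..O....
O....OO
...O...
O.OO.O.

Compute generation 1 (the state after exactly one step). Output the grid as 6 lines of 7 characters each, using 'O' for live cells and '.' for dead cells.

Simulating step by step:
Generation 0 (given above): 16 live cells
Generation 1: 23 live cells
(generation 1 grid is the final answer)

Answer: .......
O.OOOOO
O.OOOO.
......O
OOOO.O.
OOOO.OO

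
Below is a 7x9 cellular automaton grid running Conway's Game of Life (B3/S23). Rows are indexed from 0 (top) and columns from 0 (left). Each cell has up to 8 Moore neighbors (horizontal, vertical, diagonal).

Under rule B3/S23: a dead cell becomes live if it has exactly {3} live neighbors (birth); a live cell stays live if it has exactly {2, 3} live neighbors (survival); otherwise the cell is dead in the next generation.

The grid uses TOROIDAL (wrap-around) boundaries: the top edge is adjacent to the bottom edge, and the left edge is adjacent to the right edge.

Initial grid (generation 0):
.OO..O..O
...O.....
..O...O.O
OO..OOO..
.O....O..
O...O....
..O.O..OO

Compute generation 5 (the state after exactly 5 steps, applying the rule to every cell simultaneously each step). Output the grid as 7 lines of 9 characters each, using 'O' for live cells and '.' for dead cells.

Simulating step by step:
Generation 0 (given above): 21 live cells
Generation 1: 35 live cells
OOO.O..OO
OO.O...O.
OOOOO.OO.
OOO...O..
.O..O.O..
OO.O.O.OO
..O.OO.OO
Generation 2: 16 live cells
....OO...
.....O...
....OOOO.
....O.O.O
...OO.O..
.O.O.....
.....O...
Generation 3: 13 live cells
....OOO..
.........
....O..O.
.........
..OOO..O.
..OO.O...
.....O...
Generation 4: 12 live cells
....OOO..
....O.O..
.........
....O....
..O.O....
..O..OO..
...O.....
Generation 5: 12 live cells
(generation 5 grid is the final answer)

Answer: ...OO.O..
....O.O..
.....O...
...O.....
....O....
..O.OO...
...O.....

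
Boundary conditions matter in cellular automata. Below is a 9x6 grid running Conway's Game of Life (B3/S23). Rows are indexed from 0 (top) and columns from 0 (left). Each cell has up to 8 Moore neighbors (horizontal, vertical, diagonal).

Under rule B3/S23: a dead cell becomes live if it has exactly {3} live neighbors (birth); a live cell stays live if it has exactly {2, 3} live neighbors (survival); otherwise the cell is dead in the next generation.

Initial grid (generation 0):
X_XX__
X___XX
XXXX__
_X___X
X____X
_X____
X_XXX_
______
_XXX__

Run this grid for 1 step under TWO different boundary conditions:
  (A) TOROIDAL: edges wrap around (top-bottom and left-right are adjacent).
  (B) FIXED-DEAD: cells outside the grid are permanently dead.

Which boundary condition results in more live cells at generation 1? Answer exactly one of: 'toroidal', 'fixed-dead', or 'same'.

Answer: fixed-dead

Derivation:
Under TOROIDAL boundary, generation 1:
X_____
____X_
__XX__
____XX
_X___X
_XXXX_
_XXX__
____X_
_X_X__
Population = 18

Under FIXED-DEAD boundary, generation 1:
_X_XX_
X___X_
X_XX_X
____X_
XX____
XXXXX_
_XXX__
____X_
__X___
Population = 22

Comparison: toroidal=18, fixed-dead=22 -> fixed-dead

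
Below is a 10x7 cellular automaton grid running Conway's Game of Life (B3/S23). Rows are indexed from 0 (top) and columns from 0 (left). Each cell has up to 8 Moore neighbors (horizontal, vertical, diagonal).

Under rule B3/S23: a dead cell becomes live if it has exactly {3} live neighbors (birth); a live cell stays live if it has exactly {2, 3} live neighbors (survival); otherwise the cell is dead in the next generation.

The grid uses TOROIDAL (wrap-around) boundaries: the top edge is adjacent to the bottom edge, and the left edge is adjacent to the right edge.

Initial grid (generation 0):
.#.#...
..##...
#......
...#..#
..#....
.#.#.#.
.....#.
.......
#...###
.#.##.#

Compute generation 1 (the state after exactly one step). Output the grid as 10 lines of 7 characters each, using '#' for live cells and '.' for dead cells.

Answer: ##.....
.###...
..##...
.......
..###..
..#.#..
....#..
....#..
#..##.#
.#.#..#

Derivation:
Simulating step by step:
Generation 0 (given above): 20 live cells
Generation 1: 21 live cells
(generation 1 grid is the final answer)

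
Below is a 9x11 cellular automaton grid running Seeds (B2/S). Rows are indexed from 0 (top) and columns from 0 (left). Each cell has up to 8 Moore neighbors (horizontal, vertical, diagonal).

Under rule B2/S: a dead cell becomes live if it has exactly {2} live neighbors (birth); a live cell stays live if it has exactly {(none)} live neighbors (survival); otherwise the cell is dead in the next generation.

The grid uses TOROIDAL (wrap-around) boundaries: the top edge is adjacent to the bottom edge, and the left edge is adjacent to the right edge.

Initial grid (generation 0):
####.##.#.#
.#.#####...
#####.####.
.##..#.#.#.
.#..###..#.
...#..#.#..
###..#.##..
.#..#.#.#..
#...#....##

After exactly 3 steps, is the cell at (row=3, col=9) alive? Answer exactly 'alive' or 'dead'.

Simulating step by step:
Generation 0 (given above): 50 live cells
Generation 1: 3 live cells
...........
...........
...........
...........
#.........#
..........#
...........
...........
...........
Generation 2: 4 live cells
...........
...........
...........
#.........#
.........#.
.........#.
...........
...........
...........
Generation 3: 7 live cells
...........
...........
#.........#
.........#.
#.......#..
........#.#
...........
...........
...........

Cell (3,9) at generation 3: 1 -> alive

Answer: alive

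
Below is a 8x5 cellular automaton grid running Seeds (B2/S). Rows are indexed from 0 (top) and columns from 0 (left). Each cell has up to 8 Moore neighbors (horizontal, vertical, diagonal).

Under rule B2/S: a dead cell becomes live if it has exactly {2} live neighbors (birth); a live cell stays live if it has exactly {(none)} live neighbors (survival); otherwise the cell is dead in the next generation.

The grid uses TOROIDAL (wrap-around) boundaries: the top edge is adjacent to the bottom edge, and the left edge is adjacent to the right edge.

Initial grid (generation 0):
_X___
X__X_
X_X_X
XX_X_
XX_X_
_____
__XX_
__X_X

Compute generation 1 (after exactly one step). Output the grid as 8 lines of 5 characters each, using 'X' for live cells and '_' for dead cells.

Simulating step by step:
Generation 0 (given above): 16 live cells
Generation 1: 4 live cells
(generation 1 grid is the final answer)

Answer: _____
_____
_____
_____
_____
X____
_X__X
X____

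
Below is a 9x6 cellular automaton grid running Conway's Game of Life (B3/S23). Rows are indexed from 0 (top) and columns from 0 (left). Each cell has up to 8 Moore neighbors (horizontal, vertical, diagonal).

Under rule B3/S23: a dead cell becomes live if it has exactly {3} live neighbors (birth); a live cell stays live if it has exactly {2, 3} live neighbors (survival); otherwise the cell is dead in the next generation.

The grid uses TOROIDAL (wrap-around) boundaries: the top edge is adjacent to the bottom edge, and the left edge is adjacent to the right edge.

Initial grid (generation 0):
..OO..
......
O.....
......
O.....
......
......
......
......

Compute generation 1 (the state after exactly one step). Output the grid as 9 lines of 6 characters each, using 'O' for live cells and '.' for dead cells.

Simulating step by step:
Generation 0 (given above): 4 live cells
Generation 1: 0 live cells
(generation 1 grid is the final answer)

Answer: ......
......
......
......
......
......
......
......
......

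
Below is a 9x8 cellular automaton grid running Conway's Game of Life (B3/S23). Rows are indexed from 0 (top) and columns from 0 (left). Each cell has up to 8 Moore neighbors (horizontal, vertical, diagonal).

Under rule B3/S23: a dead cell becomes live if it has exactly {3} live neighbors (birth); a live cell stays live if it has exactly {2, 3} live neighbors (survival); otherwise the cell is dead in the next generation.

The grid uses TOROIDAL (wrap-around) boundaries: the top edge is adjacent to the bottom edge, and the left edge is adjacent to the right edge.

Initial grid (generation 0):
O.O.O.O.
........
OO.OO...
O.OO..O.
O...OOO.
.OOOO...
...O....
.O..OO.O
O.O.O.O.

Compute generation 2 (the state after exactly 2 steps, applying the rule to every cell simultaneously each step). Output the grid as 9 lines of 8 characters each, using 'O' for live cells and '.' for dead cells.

Answer: O...O.O.
..O.OOOO
....O...
..OO.OO.
O.O.....
..O....O
...OOO..
..O.O...
O.O.O.O.

Derivation:
Simulating step by step:
Generation 0 (given above): 29 live cells
Generation 1: 31 live cells
........
O.O.OO.O
OO.OO..O
O.O...O.
O.....O.
.OO.....
OO...O..
OOO.OOOO
O.O.O.O.
Generation 2: 26 live cells
(generation 2 grid is the final answer)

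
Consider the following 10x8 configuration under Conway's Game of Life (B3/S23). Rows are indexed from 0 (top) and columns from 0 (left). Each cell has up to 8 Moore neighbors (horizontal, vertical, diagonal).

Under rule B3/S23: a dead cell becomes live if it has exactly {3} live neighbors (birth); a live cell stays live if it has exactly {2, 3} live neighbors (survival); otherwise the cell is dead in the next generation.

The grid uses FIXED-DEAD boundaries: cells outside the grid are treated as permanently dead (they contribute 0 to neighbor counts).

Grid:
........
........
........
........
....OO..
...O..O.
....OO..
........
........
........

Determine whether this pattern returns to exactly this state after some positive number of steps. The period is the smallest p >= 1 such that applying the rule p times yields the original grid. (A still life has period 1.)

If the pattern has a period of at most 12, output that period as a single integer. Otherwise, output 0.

Simulating and comparing each generation to the original:
Gen 0 (original, given above): 6 live cells
Gen 1: 6 live cells, MATCHES original -> period = 1

Answer: 1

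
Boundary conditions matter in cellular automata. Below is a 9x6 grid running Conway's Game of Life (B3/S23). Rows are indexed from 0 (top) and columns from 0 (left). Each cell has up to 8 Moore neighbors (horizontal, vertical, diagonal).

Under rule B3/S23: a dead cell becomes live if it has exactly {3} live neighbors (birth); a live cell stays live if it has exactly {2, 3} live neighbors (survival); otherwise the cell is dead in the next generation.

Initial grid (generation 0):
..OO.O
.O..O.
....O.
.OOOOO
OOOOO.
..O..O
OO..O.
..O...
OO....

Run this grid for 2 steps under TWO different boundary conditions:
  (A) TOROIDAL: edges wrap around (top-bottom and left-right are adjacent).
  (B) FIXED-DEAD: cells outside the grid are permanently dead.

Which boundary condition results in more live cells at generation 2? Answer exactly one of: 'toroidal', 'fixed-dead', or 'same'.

Under TOROIDAL boundary, generation 2:
......
..O...
OO...O
......
......
OOO...
OOOOOO
.....O
OO....
Population = 16

Under FIXED-DEAD boundary, generation 2:
..O.OO
.OO.OO
.O..OO
OO....
......
.OO...
.OOO..
...O..
......
Population = 18

Comparison: toroidal=16, fixed-dead=18 -> fixed-dead

Answer: fixed-dead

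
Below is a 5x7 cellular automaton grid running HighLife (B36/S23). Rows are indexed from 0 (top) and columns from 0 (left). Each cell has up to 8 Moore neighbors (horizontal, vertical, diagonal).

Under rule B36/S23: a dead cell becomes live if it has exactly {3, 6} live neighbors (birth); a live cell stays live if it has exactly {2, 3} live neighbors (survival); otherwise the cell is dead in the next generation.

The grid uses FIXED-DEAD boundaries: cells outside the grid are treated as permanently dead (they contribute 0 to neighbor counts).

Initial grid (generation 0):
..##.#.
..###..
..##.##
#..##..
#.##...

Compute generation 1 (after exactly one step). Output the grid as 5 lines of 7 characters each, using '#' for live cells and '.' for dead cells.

Answer: ..#....
.#....#
.#..##.
.....#.
.####..

Derivation:
Simulating step by step:
Generation 0 (given above): 16 live cells
Generation 1: 11 live cells
(generation 1 grid is the final answer)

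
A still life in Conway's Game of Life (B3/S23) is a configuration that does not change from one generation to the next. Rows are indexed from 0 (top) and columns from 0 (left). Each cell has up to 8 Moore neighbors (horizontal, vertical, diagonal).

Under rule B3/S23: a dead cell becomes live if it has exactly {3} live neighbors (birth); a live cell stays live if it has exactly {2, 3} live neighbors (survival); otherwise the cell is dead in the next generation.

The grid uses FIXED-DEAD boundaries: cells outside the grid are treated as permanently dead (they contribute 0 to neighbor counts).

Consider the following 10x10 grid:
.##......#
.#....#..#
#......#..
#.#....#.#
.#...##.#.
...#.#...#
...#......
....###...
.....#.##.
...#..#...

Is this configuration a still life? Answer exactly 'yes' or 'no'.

Answer: no

Derivation:
Compute generation 1 and compare to generation 0 (given above):
Generation 1:
.##.......
###.....#.
#.....##..
#......#..
.##.######
..#..##...
...#..#...
....####..
.......#..
......##..
Cell (0,9) differs: gen0=1 vs gen1=0 -> NOT a still life.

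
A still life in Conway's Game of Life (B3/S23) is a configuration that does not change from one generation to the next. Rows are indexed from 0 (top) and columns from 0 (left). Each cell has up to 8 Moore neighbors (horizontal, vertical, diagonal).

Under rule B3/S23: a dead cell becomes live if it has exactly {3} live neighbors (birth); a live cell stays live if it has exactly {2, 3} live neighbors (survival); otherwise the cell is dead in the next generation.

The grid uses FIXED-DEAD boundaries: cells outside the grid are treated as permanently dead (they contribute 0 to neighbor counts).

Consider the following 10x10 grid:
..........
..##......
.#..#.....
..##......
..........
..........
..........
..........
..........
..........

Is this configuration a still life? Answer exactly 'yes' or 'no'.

Answer: yes

Derivation:
Compute generation 1 and compare to generation 0 (given above):
Generation 1:
..........
..##......
.#..#.....
..##......
..........
..........
..........
..........
..........
..........
The grids are IDENTICAL -> still life.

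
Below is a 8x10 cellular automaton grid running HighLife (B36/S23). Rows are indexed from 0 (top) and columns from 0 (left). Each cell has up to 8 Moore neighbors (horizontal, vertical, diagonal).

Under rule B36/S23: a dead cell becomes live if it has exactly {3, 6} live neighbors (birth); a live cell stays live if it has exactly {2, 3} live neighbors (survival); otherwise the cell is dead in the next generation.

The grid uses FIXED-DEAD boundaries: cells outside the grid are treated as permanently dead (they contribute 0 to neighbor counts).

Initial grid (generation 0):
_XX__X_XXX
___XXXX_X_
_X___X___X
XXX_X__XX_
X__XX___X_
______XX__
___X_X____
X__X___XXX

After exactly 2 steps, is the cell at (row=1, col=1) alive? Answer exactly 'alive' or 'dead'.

Simulating step by step:
Generation 0 (given above): 33 live cells
Generation 1: 32 live cells
__XX_X_XXX
_X_X______
XX_______X
X_X_XX_XXX
X_XXXXX_X_
___X_XXX__
____X_____
____X___X_
Generation 2: 28 live cells
__XXX___X_
XX_XX____X
X__XX____X
XXX____X_X
__X____X_X
__X_X__X__
___XX_XX__
__________

Cell (1,1) at generation 2: 1 -> alive

Answer: alive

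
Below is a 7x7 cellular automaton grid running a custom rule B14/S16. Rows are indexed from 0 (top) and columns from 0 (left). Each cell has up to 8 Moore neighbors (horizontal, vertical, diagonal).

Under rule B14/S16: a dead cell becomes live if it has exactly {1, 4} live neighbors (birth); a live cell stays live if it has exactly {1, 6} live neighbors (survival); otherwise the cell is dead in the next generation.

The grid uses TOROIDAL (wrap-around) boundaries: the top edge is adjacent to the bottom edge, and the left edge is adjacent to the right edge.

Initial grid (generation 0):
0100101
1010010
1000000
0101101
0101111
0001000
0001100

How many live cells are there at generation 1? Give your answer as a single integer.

Simulating step by step:
Generation 0 (given above): 19 live cells
Generation 1: 15 live cells
0001010
0110001
0100001
0010000
1100000
0110010
0100001
Population at generation 1: 15

Answer: 15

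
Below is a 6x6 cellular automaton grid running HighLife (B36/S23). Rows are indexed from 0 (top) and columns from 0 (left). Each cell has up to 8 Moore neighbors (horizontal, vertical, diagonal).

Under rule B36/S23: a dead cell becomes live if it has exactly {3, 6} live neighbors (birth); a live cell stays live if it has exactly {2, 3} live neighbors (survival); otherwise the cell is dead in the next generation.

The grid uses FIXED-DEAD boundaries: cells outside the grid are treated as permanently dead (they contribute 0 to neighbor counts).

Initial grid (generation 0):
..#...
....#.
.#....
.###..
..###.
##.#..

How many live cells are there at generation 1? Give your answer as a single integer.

Answer: 9

Derivation:
Simulating step by step:
Generation 0 (given above): 12 live cells
Generation 1: 9 live cells
......
......
.#.#..
.#..#.
#...#.
.#.##.
Population at generation 1: 9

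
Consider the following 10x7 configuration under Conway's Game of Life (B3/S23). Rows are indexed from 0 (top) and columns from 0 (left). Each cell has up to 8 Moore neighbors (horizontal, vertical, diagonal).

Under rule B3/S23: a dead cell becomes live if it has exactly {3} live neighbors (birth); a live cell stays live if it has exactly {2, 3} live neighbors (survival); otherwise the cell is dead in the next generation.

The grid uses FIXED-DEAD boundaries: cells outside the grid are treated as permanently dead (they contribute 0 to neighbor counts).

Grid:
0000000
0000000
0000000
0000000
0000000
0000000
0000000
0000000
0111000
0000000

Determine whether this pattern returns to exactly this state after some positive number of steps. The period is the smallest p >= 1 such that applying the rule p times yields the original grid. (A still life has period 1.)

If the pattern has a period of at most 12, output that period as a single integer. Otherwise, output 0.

Answer: 2

Derivation:
Simulating and comparing each generation to the original:
Gen 0 (original, given above): 3 live cells
Gen 1: 3 live cells, differs from original
Gen 2: 3 live cells, MATCHES original -> period = 2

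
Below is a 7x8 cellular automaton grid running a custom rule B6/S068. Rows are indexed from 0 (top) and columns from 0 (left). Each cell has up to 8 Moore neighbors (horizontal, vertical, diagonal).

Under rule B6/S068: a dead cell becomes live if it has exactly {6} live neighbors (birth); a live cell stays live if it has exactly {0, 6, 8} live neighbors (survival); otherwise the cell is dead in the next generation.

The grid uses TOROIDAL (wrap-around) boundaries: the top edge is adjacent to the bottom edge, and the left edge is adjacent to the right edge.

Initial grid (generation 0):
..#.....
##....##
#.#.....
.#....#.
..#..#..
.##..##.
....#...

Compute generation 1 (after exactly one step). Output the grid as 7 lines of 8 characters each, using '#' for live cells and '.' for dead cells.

Answer: ........
........
........
........
........
........
........

Derivation:
Simulating step by step:
Generation 0 (given above): 16 live cells
Generation 1: 0 live cells
(generation 1 grid is the final answer)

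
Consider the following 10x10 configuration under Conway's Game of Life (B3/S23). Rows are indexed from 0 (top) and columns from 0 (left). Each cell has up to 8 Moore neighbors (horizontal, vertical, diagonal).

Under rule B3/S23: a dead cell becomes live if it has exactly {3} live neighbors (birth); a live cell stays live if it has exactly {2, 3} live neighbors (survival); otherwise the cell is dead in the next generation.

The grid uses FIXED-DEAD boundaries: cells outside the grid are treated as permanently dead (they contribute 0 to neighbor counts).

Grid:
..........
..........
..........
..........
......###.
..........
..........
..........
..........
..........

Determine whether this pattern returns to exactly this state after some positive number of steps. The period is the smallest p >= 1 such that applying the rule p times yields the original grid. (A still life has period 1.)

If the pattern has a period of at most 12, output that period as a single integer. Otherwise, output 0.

Answer: 2

Derivation:
Simulating and comparing each generation to the original:
Gen 0 (original, given above): 3 live cells
Gen 1: 3 live cells, differs from original
Gen 2: 3 live cells, MATCHES original -> period = 2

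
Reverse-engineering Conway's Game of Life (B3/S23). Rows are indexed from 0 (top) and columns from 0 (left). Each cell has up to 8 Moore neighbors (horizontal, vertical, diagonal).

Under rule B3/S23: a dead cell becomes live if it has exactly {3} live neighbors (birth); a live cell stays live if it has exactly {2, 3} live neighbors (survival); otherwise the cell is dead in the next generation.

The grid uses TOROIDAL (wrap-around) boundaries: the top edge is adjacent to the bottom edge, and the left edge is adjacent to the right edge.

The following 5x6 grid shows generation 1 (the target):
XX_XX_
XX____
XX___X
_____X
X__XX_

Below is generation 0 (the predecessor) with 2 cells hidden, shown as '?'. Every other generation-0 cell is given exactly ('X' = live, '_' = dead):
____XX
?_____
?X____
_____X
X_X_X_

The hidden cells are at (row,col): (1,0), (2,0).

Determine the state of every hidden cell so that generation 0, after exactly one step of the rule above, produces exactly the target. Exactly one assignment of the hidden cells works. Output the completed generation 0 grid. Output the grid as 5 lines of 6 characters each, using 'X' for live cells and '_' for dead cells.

Hidden generation-0 cells (in order): (1,0), (2,0).
A hidden cell only influences target cells in its own 3x3 neighborhood. Try each of the 2^2 = 4 assignments, step the completed generation 0 forward once under B3/S23, and compare with the target:
  (1,0)=_ (2,0)=_ -> step gives (0,0)='_' but target has 'X' -> reject
  (1,0)=_ (2,0)=X -> step gives (0,0)='_' but target has 'X' -> reject
  (1,0)=X (2,0)=_ -> step gives (1,1)='_' but target has 'X' -> reject
  (1,0)=X (2,0)=X -> step reproduces the target at every cell -> ACCEPT
Unique solution: (1,0)=live, (2,0)=live.
Check: live-neighbor counts of every cell in the completed generation 0:
331324
331124
321013
442223
220335
Applying B3/S23 to generation 0 with these counts gives:
XX_XX_
XX____
XX___X
_____X
X__XX_
which matches the target exactly.

Answer: ____XX
X_____
XX____
_____X
X_X_X_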